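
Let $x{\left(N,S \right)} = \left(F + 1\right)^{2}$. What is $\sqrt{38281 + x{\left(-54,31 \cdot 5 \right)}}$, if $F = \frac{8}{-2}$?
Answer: $\sqrt{38290} \approx 195.68$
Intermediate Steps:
$F = -4$ ($F = 8 \left(- \frac{1}{2}\right) = -4$)
$x{\left(N,S \right)} = 9$ ($x{\left(N,S \right)} = \left(-4 + 1\right)^{2} = \left(-3\right)^{2} = 9$)
$\sqrt{38281 + x{\left(-54,31 \cdot 5 \right)}} = \sqrt{38281 + 9} = \sqrt{38290}$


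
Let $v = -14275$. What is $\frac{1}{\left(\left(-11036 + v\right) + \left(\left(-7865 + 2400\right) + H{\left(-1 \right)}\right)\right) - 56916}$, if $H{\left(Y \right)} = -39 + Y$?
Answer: $- \frac{1}{87732} \approx -1.1398 \cdot 10^{-5}$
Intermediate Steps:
$\frac{1}{\left(\left(-11036 + v\right) + \left(\left(-7865 + 2400\right) + H{\left(-1 \right)}\right)\right) - 56916} = \frac{1}{\left(\left(-11036 - 14275\right) + \left(\left(-7865 + 2400\right) - 40\right)\right) - 56916} = \frac{1}{\left(-25311 - 5505\right) - 56916} = \frac{1}{-30816 - 56916} = \frac{1}{-87732} = - \frac{1}{87732}$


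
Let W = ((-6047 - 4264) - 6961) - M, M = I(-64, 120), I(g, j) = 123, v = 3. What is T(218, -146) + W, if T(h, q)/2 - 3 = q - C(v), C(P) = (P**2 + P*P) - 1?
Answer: -17715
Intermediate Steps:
C(P) = -1 + 2*P**2 (C(P) = (P**2 + P**2) - 1 = 2*P**2 - 1 = -1 + 2*P**2)
M = 123
T(h, q) = -28 + 2*q (T(h, q) = 6 + 2*(q - (-1 + 2*3**2)) = 6 + 2*(q - (-1 + 2*9)) = 6 + 2*(q - (-1 + 18)) = 6 + 2*(q - 1*17) = 6 + 2*(q - 17) = 6 + 2*(-17 + q) = 6 + (-34 + 2*q) = -28 + 2*q)
W = -17395 (W = ((-6047 - 4264) - 6961) - 1*123 = (-10311 - 6961) - 123 = -17272 - 123 = -17395)
T(218, -146) + W = (-28 + 2*(-146)) - 17395 = (-28 - 292) - 17395 = -320 - 17395 = -17715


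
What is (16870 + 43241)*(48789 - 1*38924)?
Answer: 592995015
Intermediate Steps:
(16870 + 43241)*(48789 - 1*38924) = 60111*(48789 - 38924) = 60111*9865 = 592995015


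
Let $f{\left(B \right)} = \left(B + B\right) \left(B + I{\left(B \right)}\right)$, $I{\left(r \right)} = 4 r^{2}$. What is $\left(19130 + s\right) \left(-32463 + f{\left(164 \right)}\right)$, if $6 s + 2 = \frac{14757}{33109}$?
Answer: $\frac{44726931334994493}{66218} \approx 6.7545 \cdot 10^{11}$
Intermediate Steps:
$s = - \frac{51461}{198654}$ ($s = - \frac{1}{3} + \frac{14757 \cdot \frac{1}{33109}}{6} = - \frac{1}{3} + \frac{1}{6} \cdot \frac{14757}{33109} = - \frac{1}{3} + \frac{4919}{66218} = - \frac{51461}{198654} \approx -0.25905$)
$f{\left(B \right)} = 2 B \left(B + 4 B^{2}\right)$ ($f{\left(B \right)} = \left(B + B\right) \left(B + 4 B^{2}\right) = 2 B \left(B + 4 B^{2}\right)$)
$\left(19130 + s\right) \left(-32463 + f{\left(164 \right)}\right) = \left(19130 - \frac{51461}{198654}\right) \left(-32463 + 164^{2} \left(2 + 8 \cdot 164\right)\right) = \frac{3800199559 \left(-32463 + 26896 \left(2 + 1312\right)\right)}{198654} = \frac{3800199559 \left(-32463 + 26896 \cdot 1314\right)}{198654} = \frac{3800199559 \left(-32463 + 35341344\right)}{198654} = \frac{3800199559}{198654} \cdot 35308881 = \frac{44726931334994493}{66218}$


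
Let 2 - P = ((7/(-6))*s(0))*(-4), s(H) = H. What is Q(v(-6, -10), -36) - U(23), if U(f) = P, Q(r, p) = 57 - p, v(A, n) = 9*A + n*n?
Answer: 91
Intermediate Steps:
v(A, n) = n**2 + 9*A (v(A, n) = 9*A + n**2 = n**2 + 9*A)
P = 2 (P = 2 - (7/(-6))*0*(-4) = 2 - (7*(-1/6))*0*(-4) = 2 - (-7/6*0)*(-4) = 2 - 0*(-4) = 2 - 1*0 = 2 + 0 = 2)
U(f) = 2
Q(v(-6, -10), -36) - U(23) = (57 - 1*(-36)) - 1*2 = (57 + 36) - 2 = 93 - 2 = 91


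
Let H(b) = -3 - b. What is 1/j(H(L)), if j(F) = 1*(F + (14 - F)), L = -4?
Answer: 1/14 ≈ 0.071429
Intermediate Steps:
j(F) = 14 (j(F) = 1*14 = 14)
1/j(H(L)) = 1/14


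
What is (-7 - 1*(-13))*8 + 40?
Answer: 88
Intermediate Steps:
(-7 - 1*(-13))*8 + 40 = (-7 + 13)*8 + 40 = 6*8 + 40 = 48 + 40 = 88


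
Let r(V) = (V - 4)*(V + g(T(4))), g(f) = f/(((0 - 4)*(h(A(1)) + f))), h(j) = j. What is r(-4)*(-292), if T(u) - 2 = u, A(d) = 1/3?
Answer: -188048/19 ≈ -9897.3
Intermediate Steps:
A(d) = ⅓ (A(d) = 1*(⅓) = ⅓)
T(u) = 2 + u
g(f) = f/(-4/3 - 4*f) (g(f) = f/(((0 - 4)*(⅓ + f))) = f/((-4*(⅓ + f))) = f/(-4/3 - 4*f))
r(V) = (-4 + V)*(-9/38 + V) (r(V) = (V - 4)*(V - 3*(2 + 4)/(4 + 12*(2 + 4))) = (-4 + V)*(V - 3*6/(4 + 12*6)) = (-4 + V)*(V - 3*6/(4 + 72)) = (-4 + V)*(V - 3*6/76) = (-4 + V)*(V - 3*6*1/76) = (-4 + V)*(V - 9/38) = (-4 + V)*(-9/38 + V))
r(-4)*(-292) = (18/19 + (-4)² - 161/38*(-4))*(-292) = (18/19 + 16 + 322/19)*(-292) = (644/19)*(-292) = -188048/19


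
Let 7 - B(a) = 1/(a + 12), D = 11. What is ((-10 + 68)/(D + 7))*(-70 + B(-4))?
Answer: -14645/72 ≈ -203.40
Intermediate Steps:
B(a) = 7 - 1/(12 + a) (B(a) = 7 - 1/(a + 12) = 7 - 1/(12 + a))
((-10 + 68)/(D + 7))*(-70 + B(-4)) = ((-10 + 68)/(11 + 7))*(-70 + (83 + 7*(-4))/(12 - 4)) = (58/18)*(-70 + (83 - 28)/8) = (58*(1/18))*(-70 + (⅛)*55) = 29*(-70 + 55/8)/9 = (29/9)*(-505/8) = -14645/72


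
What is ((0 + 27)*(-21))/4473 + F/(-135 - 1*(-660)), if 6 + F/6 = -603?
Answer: -12579/1775 ≈ -7.0868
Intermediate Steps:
F = -3654 (F = -36 + 6*(-603) = -36 - 3618 = -3654)
((0 + 27)*(-21))/4473 + F/(-135 - 1*(-660)) = ((0 + 27)*(-21))/4473 - 3654/(-135 - 1*(-660)) = (27*(-21))*(1/4473) - 3654/(-135 + 660) = -567*1/4473 - 3654/525 = -9/71 - 3654*1/525 = -9/71 - 174/25 = -12579/1775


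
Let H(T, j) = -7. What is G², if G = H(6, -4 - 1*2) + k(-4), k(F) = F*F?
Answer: 81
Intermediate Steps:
k(F) = F²
G = 9 (G = -7 + (-4)² = -7 + 16 = 9)
G² = 9² = 81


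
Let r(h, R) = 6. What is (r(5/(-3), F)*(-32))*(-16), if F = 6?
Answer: 3072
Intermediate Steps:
(r(5/(-3), F)*(-32))*(-16) = (6*(-32))*(-16) = -192*(-16) = 3072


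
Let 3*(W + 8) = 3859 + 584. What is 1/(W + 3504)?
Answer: 1/4977 ≈ 0.00020092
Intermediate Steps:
W = 1473 (W = -8 + (3859 + 584)/3 = -8 + (⅓)*4443 = -8 + 1481 = 1473)
1/(W + 3504) = 1/(1473 + 3504) = 1/4977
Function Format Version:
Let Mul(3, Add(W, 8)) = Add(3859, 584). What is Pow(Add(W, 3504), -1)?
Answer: Rational(1, 4977) ≈ 0.00020092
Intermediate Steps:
W = 1473 (W = Add(-8, Mul(Rational(1, 3), Add(3859, 584))) = Add(-8, Mul(Rational(1, 3), 4443)) = Add(-8, 1481) = 1473)
Pow(Add(W, 3504), -1) = Pow(Add(1473, 3504), -1) = Pow(4977, -1) = Rational(1, 4977)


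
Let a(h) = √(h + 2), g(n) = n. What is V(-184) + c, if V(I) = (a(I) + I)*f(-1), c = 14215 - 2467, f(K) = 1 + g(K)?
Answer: 11748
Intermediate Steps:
f(K) = 1 + K
a(h) = √(2 + h)
c = 11748
V(I) = 0 (V(I) = (√(2 + I) + I)*(1 - 1) = (I + √(2 + I))*0 = 0)
V(-184) + c = 0 + 11748 = 11748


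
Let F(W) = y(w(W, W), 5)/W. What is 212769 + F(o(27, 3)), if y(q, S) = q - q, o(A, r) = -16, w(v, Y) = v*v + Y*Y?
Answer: 212769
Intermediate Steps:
w(v, Y) = Y**2 + v**2 (w(v, Y) = v**2 + Y**2 = Y**2 + v**2)
y(q, S) = 0
F(W) = 0 (F(W) = 0/W = 0)
212769 + F(o(27, 3)) = 212769 + 0 = 212769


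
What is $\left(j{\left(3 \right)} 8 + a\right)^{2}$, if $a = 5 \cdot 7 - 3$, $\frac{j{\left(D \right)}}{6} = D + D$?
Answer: $102400$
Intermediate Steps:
$j{\left(D \right)} = 12 D$ ($j{\left(D \right)} = 6 \left(D + D\right) = 6 \cdot 2 D = 12 D$)
$a = 32$ ($a = 35 - 3 = 32$)
$\left(j{\left(3 \right)} 8 + a\right)^{2} = \left(12 \cdot 3 \cdot 8 + 32\right)^{2} = \left(36 \cdot 8 + 32\right)^{2} = \left(288 + 32\right)^{2} = 320^{2} = 102400$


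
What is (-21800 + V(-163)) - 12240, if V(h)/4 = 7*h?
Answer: -38604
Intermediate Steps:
V(h) = 28*h (V(h) = 4*(7*h) = 28*h)
(-21800 + V(-163)) - 12240 = (-21800 + 28*(-163)) - 12240 = (-21800 - 4564) - 12240 = -26364 - 12240 = -38604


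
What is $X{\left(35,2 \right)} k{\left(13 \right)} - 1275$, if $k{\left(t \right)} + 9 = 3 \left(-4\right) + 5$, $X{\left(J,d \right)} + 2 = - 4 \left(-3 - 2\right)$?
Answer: $-1563$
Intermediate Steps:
$X{\left(J,d \right)} = 18$ ($X{\left(J,d \right)} = -2 - 4 \left(-3 - 2\right) = -2 - -20 = -2 + 20 = 18$)
$k{\left(t \right)} = -16$ ($k{\left(t \right)} = -9 + \left(3 \left(-4\right) + 5\right) = -9 + \left(-12 + 5\right) = -9 - 7 = -16$)
$X{\left(35,2 \right)} k{\left(13 \right)} - 1275 = 18 \left(-16\right) - 1275 = -288 - 1275 = -1563$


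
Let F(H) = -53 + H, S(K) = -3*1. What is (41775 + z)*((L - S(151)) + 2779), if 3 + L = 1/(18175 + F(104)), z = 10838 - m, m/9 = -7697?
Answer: 3086766301865/9113 ≈ 3.3872e+8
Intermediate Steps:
m = -69273 (m = 9*(-7697) = -69273)
S(K) = -3
z = 80111 (z = 10838 - 1*(-69273) = 10838 + 69273 = 80111)
L = -54677/18226 (L = -3 + 1/(18175 + (-53 + 104)) = -3 + 1/(18175 + 51) = -3 + 1/18226 = -54677/18226 ≈ -2.9999)
(41775 + z)*((L - S(151)) + 2779) = (41775 + 80111)*((-54677/18226 - 1*(-3)) + 2779) = 121886*((-54677/18226 + 3) + 2779) = 121886*(1/18226 + 2779) = 121886*(50650055/18226) = 3086766301865/9113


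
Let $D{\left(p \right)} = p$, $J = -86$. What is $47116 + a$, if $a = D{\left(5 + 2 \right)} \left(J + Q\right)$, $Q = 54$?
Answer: $46892$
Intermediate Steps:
$a = -224$ ($a = \left(5 + 2\right) \left(-86 + 54\right) = 7 \left(-32\right) = -224$)
$47116 + a = 47116 - 224 = 46892$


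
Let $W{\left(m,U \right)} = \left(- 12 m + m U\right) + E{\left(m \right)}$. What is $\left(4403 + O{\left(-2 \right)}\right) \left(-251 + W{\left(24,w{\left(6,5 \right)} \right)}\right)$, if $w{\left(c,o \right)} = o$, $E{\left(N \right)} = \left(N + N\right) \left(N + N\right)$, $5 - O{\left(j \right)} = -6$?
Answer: $8320390$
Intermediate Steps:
$O{\left(j \right)} = 11$ ($O{\left(j \right)} = 5 - -6 = 5 + 6 = 11$)
$E{\left(N \right)} = 4 N^{2}$ ($E{\left(N \right)} = 2 N 2 N = 4 N^{2}$)
$W{\left(m,U \right)} = - 12 m + 4 m^{2} + U m$ ($W{\left(m,U \right)} = \left(- 12 m + m U\right) + 4 m^{2} = \left(- 12 m + U m\right) + 4 m^{2} = - 12 m + 4 m^{2} + U m$)
$\left(4403 + O{\left(-2 \right)}\right) \left(-251 + W{\left(24,w{\left(6,5 \right)} \right)}\right) = \left(4403 + 11\right) \left(-251 + 24 \left(-12 + 5 + 4 \cdot 24\right)\right) = 4414 \left(-251 + 24 \left(-12 + 5 + 96\right)\right) = 4414 \left(-251 + 24 \cdot 89\right) = 4414 \left(-251 + 2136\right) = 4414 \cdot 1885 = 8320390$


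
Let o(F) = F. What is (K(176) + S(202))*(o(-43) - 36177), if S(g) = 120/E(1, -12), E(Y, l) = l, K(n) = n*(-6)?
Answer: 38610520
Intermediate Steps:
K(n) = -6*n
S(g) = -10 (S(g) = 120/(-12) = 120*(-1/12) = -10)
(K(176) + S(202))*(o(-43) - 36177) = (-6*176 - 10)*(-43 - 36177) = (-1056 - 10)*(-36220) = -1066*(-36220) = 38610520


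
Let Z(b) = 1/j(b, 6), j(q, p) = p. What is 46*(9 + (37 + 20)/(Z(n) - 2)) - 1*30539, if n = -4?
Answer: -347107/11 ≈ -31555.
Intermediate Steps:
Z(b) = ⅙ (Z(b) = 1/6 = ⅙)
46*(9 + (37 + 20)/(Z(n) - 2)) - 1*30539 = 46*(9 + (37 + 20)/(⅙ - 2)) - 1*30539 = 46*(9 + 57/(-11/6)) - 30539 = 46*(9 + 57*(-6/11)) - 30539 = 46*(9 - 342/11) - 30539 = 46*(-243/11) - 30539 = -11178/11 - 30539 = -347107/11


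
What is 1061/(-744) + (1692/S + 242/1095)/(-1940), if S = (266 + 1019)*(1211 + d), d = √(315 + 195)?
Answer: -23590326234701473/16540804787919400 + 423*√510/913654705475 ≈ -1.4262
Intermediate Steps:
d = √510 ≈ 22.583
S = 1556135 + 1285*√510 (S = (266 + 1019)*(1211 + √510) = 1285*(1211 + √510) = 1556135 + 1285*√510 ≈ 1.5852e+6)
1061/(-744) + (1692/S + 242/1095)/(-1940) = 1061/(-744) + (1692/(1556135 + 1285*√510) + 242/1095)/(-1940) = 1061*(-1/744) + (1692/(1556135 + 1285*√510) + 242*(1/1095))*(-1/1940) = -1061/744 + (1692/(1556135 + 1285*√510) + 242/1095)*(-1/1940) = -1061/744 + (242/1095 + 1692/(1556135 + 1285*√510))*(-1/1940) = -1061/744 + (-121/1062150 - 423/(485*(1556135 + 1285*√510))) = -62612843/43902200 - 423/(485*(1556135 + 1285*√510))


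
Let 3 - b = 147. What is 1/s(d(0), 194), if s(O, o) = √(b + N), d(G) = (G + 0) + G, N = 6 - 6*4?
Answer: -I*√2/18 ≈ -0.078567*I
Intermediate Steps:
b = -144 (b = 3 - 1*147 = 3 - 147 = -144)
N = -18 (N = 6 - 24 = -18)
d(G) = 2*G (d(G) = G + G = 2*G)
s(O, o) = 9*I*√2 (s(O, o) = √(-144 - 18) = √(-162) = 9*I*√2)
1/s(d(0), 194) = 1/(9*I*√2) = -I*√2/18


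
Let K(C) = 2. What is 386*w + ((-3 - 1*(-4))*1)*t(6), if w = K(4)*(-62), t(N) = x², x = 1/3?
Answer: -430775/9 ≈ -47864.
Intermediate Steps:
x = ⅓ ≈ 0.33333
t(N) = ⅑ (t(N) = (⅓)² = ⅑)
w = -124 (w = 2*(-62) = -124)
386*w + ((-3 - 1*(-4))*1)*t(6) = 386*(-124) + ((-3 - 1*(-4))*1)*(⅑) = -47864 + ((-3 + 4)*1)*(⅑) = -47864 + (1*1)*(⅑) = -47864 + 1*(⅑) = -47864 + ⅑ = -430775/9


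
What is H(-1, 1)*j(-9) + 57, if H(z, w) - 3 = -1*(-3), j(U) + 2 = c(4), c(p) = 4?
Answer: 69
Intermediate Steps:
j(U) = 2 (j(U) = -2 + 4 = 2)
H(z, w) = 6 (H(z, w) = 3 - 1*(-3) = 3 + 3 = 6)
H(-1, 1)*j(-9) + 57 = 6*2 + 57 = 12 + 57 = 69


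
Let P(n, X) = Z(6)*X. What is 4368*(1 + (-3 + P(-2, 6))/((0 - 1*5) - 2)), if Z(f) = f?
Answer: -16224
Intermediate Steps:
P(n, X) = 6*X
4368*(1 + (-3 + P(-2, 6))/((0 - 1*5) - 2)) = 4368*(1 + (-3 + 6*6)/((0 - 1*5) - 2)) = 4368*(1 + (-3 + 36)/((0 - 5) - 2)) = 4368*(1 + 33/(-5 - 2)) = 4368*(1 + 33/(-7)) = 4368*(1 + 33*(-⅐)) = 4368*(1 - 33/7) = 4368*(-26/7) = -16224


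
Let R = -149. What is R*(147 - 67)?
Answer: -11920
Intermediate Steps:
R*(147 - 67) = -149*(147 - 67) = -149*80 = -11920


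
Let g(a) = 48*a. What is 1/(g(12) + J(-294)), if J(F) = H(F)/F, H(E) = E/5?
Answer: 5/2881 ≈ 0.0017355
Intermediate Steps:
H(E) = E/5 (H(E) = E*(1/5) = E/5)
J(F) = 1/5 (J(F) = (F/5)/F = 1/5)
1/(g(12) + J(-294)) = 1/(48*12 + 1/5) = 1/(576 + 1/5) = 1/(2881/5) = 5/2881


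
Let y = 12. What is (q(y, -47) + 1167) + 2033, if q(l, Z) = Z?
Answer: 3153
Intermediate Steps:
(q(y, -47) + 1167) + 2033 = (-47 + 1167) + 2033 = 1120 + 2033 = 3153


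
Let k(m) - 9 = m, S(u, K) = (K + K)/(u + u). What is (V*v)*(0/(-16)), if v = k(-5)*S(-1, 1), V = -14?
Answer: 0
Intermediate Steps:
S(u, K) = K/u (S(u, K) = (2*K)/((2*u)) = (2*K)*(1/(2*u)) = K/u)
k(m) = 9 + m
v = -4 (v = (9 - 5)*(1/(-1)) = 4*(1*(-1)) = 4*(-1) = -4)
(V*v)*(0/(-16)) = (-14*(-4))*(0/(-16)) = 56*(0*(-1/16)) = 56*0 = 0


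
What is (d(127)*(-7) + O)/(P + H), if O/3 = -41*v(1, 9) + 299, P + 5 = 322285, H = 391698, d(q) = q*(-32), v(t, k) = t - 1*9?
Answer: 30329/713978 ≈ 0.042479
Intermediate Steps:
v(t, k) = -9 + t (v(t, k) = t - 9 = -9 + t)
d(q) = -32*q
P = 322280 (P = -5 + 322285 = 322280)
O = 1881 (O = 3*(-41*(-9 + 1) + 299) = 3*(-41*(-8) + 299) = 3*(328 + 299) = 3*627 = 1881)
(d(127)*(-7) + O)/(P + H) = (-32*127*(-7) + 1881)/(322280 + 391698) = (-4064*(-7) + 1881)/713978 = (28448 + 1881)*(1/713978) = 30329*(1/713978) = 30329/713978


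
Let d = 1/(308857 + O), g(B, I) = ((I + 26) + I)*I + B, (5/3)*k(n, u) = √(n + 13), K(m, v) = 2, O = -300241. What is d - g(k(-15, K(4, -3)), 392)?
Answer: -2735752319/8616 - 3*I*√2/5 ≈ -3.1752e+5 - 0.84853*I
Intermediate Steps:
k(n, u) = 3*√(13 + n)/5 (k(n, u) = 3*√(n + 13)/5 = 3*√(13 + n)/5)
g(B, I) = B + I*(26 + 2*I) (g(B, I) = ((26 + I) + I)*I + B = (26 + 2*I)*I + B = I*(26 + 2*I) + B = B + I*(26 + 2*I))
d = 1/8616 (d = 1/(308857 - 300241) = 1/8616 ≈ 0.00011606)
d - g(k(-15, K(4, -3)), 392) = 1/8616 - (3*√(13 - 15)/5 + 2*392² + 26*392) = 1/8616 - (3*√(-2)/5 + 2*153664 + 10192) = 1/8616 - (3*(I*√2)/5 + 307328 + 10192) = 1/8616 - (3*I*√2/5 + 307328 + 10192) = 1/8616 - (317520 + 3*I*√2/5) = 1/8616 + (-317520 - 3*I*√2/5) = -2735752319/8616 - 3*I*√2/5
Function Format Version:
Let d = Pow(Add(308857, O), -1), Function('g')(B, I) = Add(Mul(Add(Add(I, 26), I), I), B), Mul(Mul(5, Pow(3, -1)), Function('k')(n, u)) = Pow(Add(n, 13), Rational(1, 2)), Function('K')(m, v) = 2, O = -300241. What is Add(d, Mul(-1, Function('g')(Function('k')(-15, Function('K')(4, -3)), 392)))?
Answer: Add(Rational(-2735752319, 8616), Mul(Rational(-3, 5), I, Pow(2, Rational(1, 2)))) ≈ Add(-3.1752e+5, Mul(-0.84853, I))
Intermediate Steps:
Function('k')(n, u) = Mul(Rational(3, 5), Pow(Add(13, n), Rational(1, 2))) (Function('k')(n, u) = Mul(Rational(3, 5), Pow(Add(n, 13), Rational(1, 2))) = Mul(Rational(3, 5), Pow(Add(13, n), Rational(1, 2))))
Function('g')(B, I) = Add(B, Mul(I, Add(26, Mul(2, I)))) (Function('g')(B, I) = Add(Mul(Add(Add(26, I), I), I), B) = Add(Mul(Add(26, Mul(2, I)), I), B) = Add(Mul(I, Add(26, Mul(2, I))), B) = Add(B, Mul(I, Add(26, Mul(2, I)))))
d = Rational(1, 8616) (d = Pow(Add(308857, -300241), -1) = Pow(8616, -1) = Rational(1, 8616) ≈ 0.00011606)
Add(d, Mul(-1, Function('g')(Function('k')(-15, Function('K')(4, -3)), 392))) = Add(Rational(1, 8616), Mul(-1, Add(Mul(Rational(3, 5), Pow(Add(13, -15), Rational(1, 2))), Mul(2, Pow(392, 2)), Mul(26, 392)))) = Add(Rational(1, 8616), Mul(-1, Add(Mul(Rational(3, 5), Pow(-2, Rational(1, 2))), Mul(2, 153664), 10192))) = Add(Rational(1, 8616), Mul(-1, Add(Mul(Rational(3, 5), Mul(I, Pow(2, Rational(1, 2)))), 307328, 10192))) = Add(Rational(1, 8616), Mul(-1, Add(Mul(Rational(3, 5), I, Pow(2, Rational(1, 2))), 307328, 10192))) = Add(Rational(1, 8616), Mul(-1, Add(317520, Mul(Rational(3, 5), I, Pow(2, Rational(1, 2)))))) = Add(Rational(1, 8616), Add(-317520, Mul(Rational(-3, 5), I, Pow(2, Rational(1, 2))))) = Add(Rational(-2735752319, 8616), Mul(Rational(-3, 5), I, Pow(2, Rational(1, 2))))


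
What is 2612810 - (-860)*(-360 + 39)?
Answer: 2336750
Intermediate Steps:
2612810 - (-860)*(-360 + 39) = 2612810 - (-860)*(-321) = 2612810 - 1*276060 = 2612810 - 276060 = 2336750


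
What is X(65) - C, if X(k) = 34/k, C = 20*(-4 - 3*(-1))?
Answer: 1334/65 ≈ 20.523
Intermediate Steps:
C = -20 (C = 20*(-4 + 3) = 20*(-1) = -20)
X(65) - C = 34/65 - 1*(-20) = 34*(1/65) + 20 = 34/65 + 20 = 1334/65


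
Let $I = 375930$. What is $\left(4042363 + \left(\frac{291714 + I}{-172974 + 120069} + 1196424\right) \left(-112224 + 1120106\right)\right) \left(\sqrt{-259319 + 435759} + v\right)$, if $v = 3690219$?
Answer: $\frac{78472824571975074782931}{17635} + \frac{42530172096547698 \sqrt{44110}}{17635} \approx 4.4503 \cdot 10^{18}$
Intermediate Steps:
$\left(4042363 + \left(\frac{291714 + I}{-172974 + 120069} + 1196424\right) \left(-112224 + 1120106\right)\right) \left(\sqrt{-259319 + 435759} + v\right) = \left(4042363 + \left(\frac{291714 + 375930}{-172974 + 120069} + 1196424\right) \left(-112224 + 1120106\right)\right) \left(\sqrt{-259319 + 435759} + 3690219\right) = \left(4042363 + \left(\frac{667644}{-52905} + 1196424\right) 1007882\right) \left(\sqrt{176440} + 3690219\right) = \left(4042363 + \left(667644 \left(- \frac{1}{52905}\right) + 1196424\right) 1007882\right) \left(2 \sqrt{44110} + 3690219\right) = \left(4042363 + \left(- \frac{222548}{17635} + 1196424\right) 1007882\right) \left(3690219 + 2 \sqrt{44110}\right) = \left(4042363 + \frac{21098714692}{17635} \cdot 1007882\right) \left(3690219 + 2 \sqrt{44110}\right) = \left(4042363 + \frac{21265014761202344}{17635}\right) \left(3690219 + 2 \sqrt{44110}\right) = \frac{21265086048273849 \left(3690219 + 2 \sqrt{44110}\right)}{17635} = \frac{78472824571975074782931}{17635} + \frac{42530172096547698 \sqrt{44110}}{17635}$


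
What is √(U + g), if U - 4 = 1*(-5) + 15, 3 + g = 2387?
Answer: √2398 ≈ 48.969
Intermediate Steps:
g = 2384 (g = -3 + 2387 = 2384)
U = 14 (U = 4 + (1*(-5) + 15) = 4 + (-5 + 15) = 4 + 10 = 14)
√(U + g) = √(14 + 2384) = √2398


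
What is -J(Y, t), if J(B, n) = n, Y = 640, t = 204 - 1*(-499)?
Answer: -703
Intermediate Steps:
t = 703 (t = 204 + 499 = 703)
-J(Y, t) = -1*703 = -703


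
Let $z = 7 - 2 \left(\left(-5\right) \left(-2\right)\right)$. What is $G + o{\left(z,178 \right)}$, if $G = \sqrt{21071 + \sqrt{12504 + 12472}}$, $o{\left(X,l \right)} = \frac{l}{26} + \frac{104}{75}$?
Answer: $\frac{8027}{975} + \sqrt{21071 + 4 \sqrt{1561}} \approx 153.93$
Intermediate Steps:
$z = -13$ ($z = 7 - 20 = -13$)
$o{\left(X,l \right)} = \frac{104}{75} + \frac{l}{26}$ ($o{\left(X,l \right)} = l \frac{1}{26} + 104 \cdot \frac{1}{75} = \frac{l}{26} + \frac{104}{75} = \frac{104}{75} + \frac{l}{26}$)
$G = \sqrt{21071 + 4 \sqrt{1561}}$ ($G = \sqrt{21071 + \sqrt{24976}} = \sqrt{21071 + 4 \sqrt{1561}} \approx 145.7$)
$G + o{\left(z,178 \right)} = \sqrt{21071 + 4 \sqrt{1561}} + \left(\frac{104}{75} + \frac{1}{26} \cdot 178\right) = \sqrt{21071 + 4 \sqrt{1561}} + \left(\frac{104}{75} + \frac{89}{13}\right) = \sqrt{21071 + 4 \sqrt{1561}} + \frac{8027}{975} = \frac{8027}{975} + \sqrt{21071 + 4 \sqrt{1561}}$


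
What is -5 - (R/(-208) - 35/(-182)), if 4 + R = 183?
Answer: -901/208 ≈ -4.3317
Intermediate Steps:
R = 179 (R = -4 + 183 = 179)
-5 - (R/(-208) - 35/(-182)) = -5 - (179/(-208) - 35/(-182)) = -5 - (179*(-1/208) - 35*(-1/182)) = -5 - (-179/208 + 5/26) = -5 - 1*(-139/208) = -5 + 139/208 = -901/208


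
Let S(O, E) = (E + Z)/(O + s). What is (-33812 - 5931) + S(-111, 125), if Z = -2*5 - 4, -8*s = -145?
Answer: -29529937/743 ≈ -39744.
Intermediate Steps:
s = 145/8 (s = -⅛*(-145) = 145/8 ≈ 18.125)
Z = -14 (Z = -10 - 4 = -14)
S(O, E) = (-14 + E)/(145/8 + O) (S(O, E) = (E - 14)/(O + 145/8) = (-14 + E)/(145/8 + O))
(-33812 - 5931) + S(-111, 125) = (-33812 - 5931) + 8*(-14 + 125)/(145 + 8*(-111)) = -39743 + 8*111/(145 - 888) = -39743 + 8*111/(-743) = -39743 + 8*(-1/743)*111 = -39743 - 888/743 = -29529937/743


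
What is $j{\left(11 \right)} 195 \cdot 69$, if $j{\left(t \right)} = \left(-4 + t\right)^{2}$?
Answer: $659295$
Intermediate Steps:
$j{\left(11 \right)} 195 \cdot 69 = \left(-4 + 11\right)^{2} \cdot 195 \cdot 69 = 7^{2} \cdot 195 \cdot 69 = 49 \cdot 195 \cdot 69 = 9555 \cdot 69 = 659295$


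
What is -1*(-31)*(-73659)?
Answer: -2283429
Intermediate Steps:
-1*(-31)*(-73659) = 31*(-73659) = -2283429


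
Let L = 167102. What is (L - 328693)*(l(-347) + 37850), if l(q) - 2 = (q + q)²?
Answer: -83944585408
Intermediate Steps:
l(q) = 2 + 4*q² (l(q) = 2 + (q + q)² = 2 + (2*q)² = 2 + 4*q²)
(L - 328693)*(l(-347) + 37850) = (167102 - 328693)*((2 + 4*(-347)²) + 37850) = -161591*((2 + 4*120409) + 37850) = -161591*((2 + 481636) + 37850) = -161591*(481638 + 37850) = -161591*519488 = -83944585408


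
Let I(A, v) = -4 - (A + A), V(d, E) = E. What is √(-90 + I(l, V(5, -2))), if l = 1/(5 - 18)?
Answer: 2*I*√3965/13 ≈ 9.6874*I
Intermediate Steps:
l = -1/13 (l = 1/(-13) = -1/13 ≈ -0.076923)
I(A, v) = -4 - 2*A
√(-90 + I(l, V(5, -2))) = √(-90 + (-4 - 2*(-1/13))) = √(-90 + (-4 + 2/13)) = √(-90 - 50/13) = √(-1220/13) = 2*I*√3965/13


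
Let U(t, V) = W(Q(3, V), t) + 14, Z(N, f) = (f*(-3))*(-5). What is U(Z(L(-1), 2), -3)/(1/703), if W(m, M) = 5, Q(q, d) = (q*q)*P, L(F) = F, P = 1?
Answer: 13357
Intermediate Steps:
Q(q, d) = q² (Q(q, d) = (q*q)*1 = q²*1 = q²)
Z(N, f) = 15*f (Z(N, f) = -3*f*(-5) = 15*f)
U(t, V) = 19 (U(t, V) = 5 + 14 = 19)
U(Z(L(-1), 2), -3)/(1/703) = 19/(1/703) = 19*703 = 13357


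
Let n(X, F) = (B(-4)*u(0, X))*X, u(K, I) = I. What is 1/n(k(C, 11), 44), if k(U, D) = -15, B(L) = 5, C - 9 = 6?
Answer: 1/1125 ≈ 0.00088889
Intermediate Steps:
C = 15 (C = 9 + 6 = 15)
n(X, F) = 5*X² (n(X, F) = (5*X)*X = 5*X²)
1/n(k(C, 11), 44) = 1/(5*(-15)²) = 1/(5*225) = 1/1125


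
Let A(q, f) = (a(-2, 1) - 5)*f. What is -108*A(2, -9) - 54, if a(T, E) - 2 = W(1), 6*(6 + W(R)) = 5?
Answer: -7992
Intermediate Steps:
W(R) = -31/6 (W(R) = -6 + (1/6)*5 = -6 + 5/6 = -31/6)
a(T, E) = -19/6 (a(T, E) = 2 - 31/6 = -19/6)
A(q, f) = -49*f/6 (A(q, f) = (-19/6 - 5)*f = -49*f/6)
-108*A(2, -9) - 54 = -(-882)*(-9) - 54 = -108*147/2 - 54 = -7938 - 54 = -7992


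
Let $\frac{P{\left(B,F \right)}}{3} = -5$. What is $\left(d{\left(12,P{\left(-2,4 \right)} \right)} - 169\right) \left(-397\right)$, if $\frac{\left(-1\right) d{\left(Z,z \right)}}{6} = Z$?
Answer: $95677$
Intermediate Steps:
$P{\left(B,F \right)} = -15$ ($P{\left(B,F \right)} = 3 \left(-5\right) = -15$)
$d{\left(Z,z \right)} = - 6 Z$
$\left(d{\left(12,P{\left(-2,4 \right)} \right)} - 169\right) \left(-397\right) = \left(\left(-6\right) 12 - 169\right) \left(-397\right) = \left(-72 - 169\right) \left(-397\right) = \left(-241\right) \left(-397\right) = 95677$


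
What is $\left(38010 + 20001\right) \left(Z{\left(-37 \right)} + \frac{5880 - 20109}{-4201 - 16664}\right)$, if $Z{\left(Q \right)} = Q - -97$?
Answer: $\frac{24483136473}{6955} \approx 3.5202 \cdot 10^{6}$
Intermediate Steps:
$Z{\left(Q \right)} = 97 + Q$ ($Z{\left(Q \right)} = Q + 97 = 97 + Q$)
$\left(38010 + 20001\right) \left(Z{\left(-37 \right)} + \frac{5880 - 20109}{-4201 - 16664}\right) = \left(38010 + 20001\right) \left(\left(97 - 37\right) + \frac{5880 - 20109}{-4201 - 16664}\right) = 58011 \left(60 - \frac{14229}{-20865}\right) = 58011 \left(60 - - \frac{4743}{6955}\right) = 58011 \left(60 + \frac{4743}{6955}\right) = 58011 \cdot \frac{422043}{6955} = \frac{24483136473}{6955}$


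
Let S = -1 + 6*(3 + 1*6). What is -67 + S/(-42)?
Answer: -2867/42 ≈ -68.262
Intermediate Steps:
S = 53 (S = -1 + 6*(3 + 6) = -1 + 6*9 = -1 + 54 = 53)
-67 + S/(-42) = -67 + 53/(-42) = -67 + 53*(-1/42) = -67 - 53/42 = -2867/42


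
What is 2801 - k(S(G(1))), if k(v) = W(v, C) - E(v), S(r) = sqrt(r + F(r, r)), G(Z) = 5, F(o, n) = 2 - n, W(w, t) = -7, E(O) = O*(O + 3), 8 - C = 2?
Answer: 2810 + 3*sqrt(2) ≈ 2814.2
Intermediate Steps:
C = 6 (C = 8 - 1*2 = 8 - 2 = 6)
E(O) = O*(3 + O)
S(r) = sqrt(2) (S(r) = sqrt(r + (2 - r)) = sqrt(2))
k(v) = -7 - v*(3 + v)
2801 - k(S(G(1))) = 2801 - (-7 - sqrt(2)*(3 + sqrt(2))) = 2801 + (7 + sqrt(2)*(3 + sqrt(2))) = 2808 + sqrt(2)*(3 + sqrt(2))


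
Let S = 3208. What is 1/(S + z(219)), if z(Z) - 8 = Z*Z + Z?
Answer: 1/51396 ≈ 1.9457e-5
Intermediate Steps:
z(Z) = 8 + Z + Z**2 (z(Z) = 8 + (Z*Z + Z) = 8 + (Z**2 + Z) = 8 + (Z + Z**2) = 8 + Z + Z**2)
1/(S + z(219)) = 1/(3208 + (8 + 219 + 219**2)) = 1/(3208 + (8 + 219 + 47961)) = 1/(3208 + 48188) = 1/51396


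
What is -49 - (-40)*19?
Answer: 711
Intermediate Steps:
-49 - (-40)*19 = -49 - 40*(-19) = -49 + 760 = 711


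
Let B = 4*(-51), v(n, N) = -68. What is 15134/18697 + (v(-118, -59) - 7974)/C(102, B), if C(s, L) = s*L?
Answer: 33233539/27789084 ≈ 1.1959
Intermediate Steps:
B = -204
C(s, L) = L*s
15134/18697 + (v(-118, -59) - 7974)/C(102, B) = 15134/18697 + (-68 - 7974)/((-204*102)) = 15134*(1/18697) - 8042/(-20808) = 2162/2671 - 8042*(-1/20808) = 2162/2671 + 4021/10404 = 33233539/27789084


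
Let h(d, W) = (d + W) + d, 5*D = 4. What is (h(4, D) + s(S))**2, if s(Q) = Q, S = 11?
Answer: 9801/25 ≈ 392.04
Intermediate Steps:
D = 4/5 (D = (1/5)*4 = 4/5 ≈ 0.80000)
h(d, W) = W + 2*d (h(d, W) = (W + d) + d = W + 2*d)
(h(4, D) + s(S))**2 = ((4/5 + 2*4) + 11)**2 = ((4/5 + 8) + 11)**2 = (44/5 + 11)**2 = (99/5)**2 = 9801/25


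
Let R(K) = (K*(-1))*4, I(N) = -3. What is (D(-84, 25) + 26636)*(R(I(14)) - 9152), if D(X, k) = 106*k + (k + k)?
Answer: -268131040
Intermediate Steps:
R(K) = -4*K (R(K) = -K*4 = -4*K)
D(X, k) = 108*k (D(X, k) = 106*k + 2*k = 108*k)
(D(-84, 25) + 26636)*(R(I(14)) - 9152) = (108*25 + 26636)*(-4*(-3) - 9152) = (2700 + 26636)*(12 - 9152) = 29336*(-9140) = -268131040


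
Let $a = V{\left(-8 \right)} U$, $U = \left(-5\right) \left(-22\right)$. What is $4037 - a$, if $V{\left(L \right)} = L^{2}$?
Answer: $-3003$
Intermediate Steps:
$U = 110$
$a = 7040$ ($a = \left(-8\right)^{2} \cdot 110 = 64 \cdot 110 = 7040$)
$4037 - a = 4037 - 7040 = -3003$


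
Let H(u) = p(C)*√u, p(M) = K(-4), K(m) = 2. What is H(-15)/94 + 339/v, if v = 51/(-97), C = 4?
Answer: -10961/17 + I*√15/47 ≈ -644.76 + 0.082404*I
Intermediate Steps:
p(M) = 2
H(u) = 2*√u
v = -51/97 (v = 51*(-1/97) = -51/97 ≈ -0.52577)
H(-15)/94 + 339/v = (2*√(-15))/94 + 339/(-51/97) = (2*(I*√15))*(1/94) + 339*(-97/51) = (2*I*√15)*(1/94) - 10961/17 = I*√15/47 - 10961/17 = -10961/17 + I*√15/47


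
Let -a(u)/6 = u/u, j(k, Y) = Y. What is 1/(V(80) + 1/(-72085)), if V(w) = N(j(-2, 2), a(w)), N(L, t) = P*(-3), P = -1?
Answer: 72085/216254 ≈ 0.33333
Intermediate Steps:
a(u) = -6 (a(u) = -6*u/u = -6*1 = -6)
N(L, t) = 3 (N(L, t) = -1*(-3) = 3)
V(w) = 3
1/(V(80) + 1/(-72085)) = 1/(3 + 1/(-72085)) = 1/(3 - 1/72085) = 1/(216254/72085) = 72085/216254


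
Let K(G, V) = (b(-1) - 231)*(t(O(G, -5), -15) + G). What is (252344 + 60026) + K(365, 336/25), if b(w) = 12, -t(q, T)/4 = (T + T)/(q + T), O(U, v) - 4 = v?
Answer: 468155/2 ≈ 2.3408e+5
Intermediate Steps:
O(U, v) = 4 + v
t(q, T) = -8*T/(T + q) (t(q, T) = -4*(T + T)/(q + T) = -4*2*T/(T + q) = -8*T/(T + q))
K(G, V) = 3285/2 - 219*G (K(G, V) = (12 - 231)*(-8*(-15)/(-15 + (4 - 5)) + G) = -219*(-8*(-15)/(-15 - 1) + G) = -219*(-8*(-15)/(-16) + G) = -219*(-8*(-15)*(-1/16) + G) = -219*(-15/2 + G) = 3285/2 - 219*G)
(252344 + 60026) + K(365, 336/25) = (252344 + 60026) + (3285/2 - 219*365) = 312370 + (3285/2 - 79935) = 312370 - 156585/2 = 468155/2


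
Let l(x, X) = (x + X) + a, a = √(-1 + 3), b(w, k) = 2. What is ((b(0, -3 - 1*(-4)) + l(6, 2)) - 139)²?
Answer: (129 - √2)² ≈ 16278.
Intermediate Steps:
a = √2 ≈ 1.4142
l(x, X) = X + x + √2 (l(x, X) = (x + X) + √2 = (X + x) + √2 = X + x + √2)
((b(0, -3 - 1*(-4)) + l(6, 2)) - 139)² = ((2 + (2 + 6 + √2)) - 139)² = ((2 + (8 + √2)) - 139)² = ((10 + √2) - 139)² = (-129 + √2)²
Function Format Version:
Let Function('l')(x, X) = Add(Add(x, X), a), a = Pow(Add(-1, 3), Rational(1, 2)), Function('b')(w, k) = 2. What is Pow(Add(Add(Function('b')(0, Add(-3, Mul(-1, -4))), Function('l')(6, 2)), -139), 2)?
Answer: Pow(Add(129, Mul(-1, Pow(2, Rational(1, 2)))), 2) ≈ 16278.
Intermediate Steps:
a = Pow(2, Rational(1, 2)) ≈ 1.4142
Function('l')(x, X) = Add(X, x, Pow(2, Rational(1, 2))) (Function('l')(x, X) = Add(Add(x, X), Pow(2, Rational(1, 2))) = Add(Add(X, x), Pow(2, Rational(1, 2))) = Add(X, x, Pow(2, Rational(1, 2))))
Pow(Add(Add(Function('b')(0, Add(-3, Mul(-1, -4))), Function('l')(6, 2)), -139), 2) = Pow(Add(Add(2, Add(2, 6, Pow(2, Rational(1, 2)))), -139), 2) = Pow(Add(Add(2, Add(8, Pow(2, Rational(1, 2)))), -139), 2) = Pow(Add(Add(10, Pow(2, Rational(1, 2))), -139), 2) = Pow(Add(-129, Pow(2, Rational(1, 2))), 2)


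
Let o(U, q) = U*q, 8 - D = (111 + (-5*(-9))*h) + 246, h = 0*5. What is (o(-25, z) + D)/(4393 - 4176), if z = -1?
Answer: -324/217 ≈ -1.4931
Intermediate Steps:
h = 0
D = -349 (D = 8 - ((111 - 5*(-9)*0) + 246) = 8 - ((111 + 45*0) + 246) = 8 - ((111 + 0) + 246) = 8 - (111 + 246) = 8 - 1*357 = 8 - 357 = -349)
(o(-25, z) + D)/(4393 - 4176) = (-25*(-1) - 349)/(4393 - 4176) = (25 - 349)/217 = -324*1/217 = -324/217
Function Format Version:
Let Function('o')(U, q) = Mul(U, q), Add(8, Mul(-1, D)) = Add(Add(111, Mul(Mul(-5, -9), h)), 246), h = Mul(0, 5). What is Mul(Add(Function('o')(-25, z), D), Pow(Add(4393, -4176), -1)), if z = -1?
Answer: Rational(-324, 217) ≈ -1.4931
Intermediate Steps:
h = 0
D = -349 (D = Add(8, Mul(-1, Add(Add(111, Mul(Mul(-5, -9), 0)), 246))) = Add(8, Mul(-1, Add(Add(111, Mul(45, 0)), 246))) = Add(8, Mul(-1, Add(Add(111, 0), 246))) = Add(8, Mul(-1, Add(111, 246))) = Add(8, Mul(-1, 357)) = Add(8, -357) = -349)
Mul(Add(Function('o')(-25, z), D), Pow(Add(4393, -4176), -1)) = Mul(Add(Mul(-25, -1), -349), Pow(Add(4393, -4176), -1)) = Mul(Add(25, -349), Pow(217, -1)) = Mul(-324, Rational(1, 217)) = Rational(-324, 217)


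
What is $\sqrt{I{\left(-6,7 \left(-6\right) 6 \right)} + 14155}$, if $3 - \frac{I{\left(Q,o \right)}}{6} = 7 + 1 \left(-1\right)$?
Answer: $\sqrt{14137} \approx 118.9$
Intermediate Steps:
$I{\left(Q,o \right)} = -18$ ($I{\left(Q,o \right)} = 18 - 6 \left(7 + 1 \left(-1\right)\right) = 18 - 6 \left(7 - 1\right) = 18 - 36 = -18$)
$\sqrt{I{\left(-6,7 \left(-6\right) 6 \right)} + 14155} = \sqrt{-18 + 14155} = \sqrt{14137}$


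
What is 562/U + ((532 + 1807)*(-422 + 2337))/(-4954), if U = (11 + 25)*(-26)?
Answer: -1048825327/1159236 ≈ -904.76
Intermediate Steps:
U = -936 (U = 36*(-26) = -936)
562/U + ((532 + 1807)*(-422 + 2337))/(-4954) = 562/(-936) + ((532 + 1807)*(-422 + 2337))/(-4954) = 562*(-1/936) + (2339*1915)*(-1/4954) = -281/468 + 4479185*(-1/4954) = -281/468 - 4479185/4954 = -1048825327/1159236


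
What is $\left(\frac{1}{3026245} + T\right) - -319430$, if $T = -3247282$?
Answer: $- \frac{8860397475739}{3026245} \approx -2.9279 \cdot 10^{6}$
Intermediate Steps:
$\left(\frac{1}{3026245} + T\right) - -319430 = \left(\frac{1}{3026245} - 3247282\right) - -319430 = \left(\frac{1}{3026245} - 3247282\right) + \left(319704 - 274\right) = - \frac{9827070916089}{3026245} + 319430 = - \frac{8860397475739}{3026245}$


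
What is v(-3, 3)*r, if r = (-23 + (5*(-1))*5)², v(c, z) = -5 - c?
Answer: -4608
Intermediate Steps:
r = 2304 (r = (-23 - 5*5)² = (-23 - 25)² = (-48)² = 2304)
v(-3, 3)*r = (-5 - 1*(-3))*2304 = (-5 + 3)*2304 = -2*2304 = -4608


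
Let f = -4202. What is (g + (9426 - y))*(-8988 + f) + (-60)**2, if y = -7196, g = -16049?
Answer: -7554270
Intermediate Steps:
(g + (9426 - y))*(-8988 + f) + (-60)**2 = (-16049 + (9426 - 1*(-7196)))*(-8988 - 4202) + (-60)**2 = (-16049 + (9426 + 7196))*(-13190) + 3600 = (-16049 + 16622)*(-13190) + 3600 = 573*(-13190) + 3600 = -7557870 + 3600 = -7554270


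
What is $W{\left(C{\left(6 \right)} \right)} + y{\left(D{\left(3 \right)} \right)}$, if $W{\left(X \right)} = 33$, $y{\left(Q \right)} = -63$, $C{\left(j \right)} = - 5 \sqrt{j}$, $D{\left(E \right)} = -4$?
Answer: $-30$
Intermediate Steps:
$W{\left(C{\left(6 \right)} \right)} + y{\left(D{\left(3 \right)} \right)} = 33 - 63 = -30$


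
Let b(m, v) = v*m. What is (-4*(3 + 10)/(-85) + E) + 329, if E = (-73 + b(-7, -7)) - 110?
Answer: 16627/85 ≈ 195.61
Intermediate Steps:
b(m, v) = m*v
E = -134 (E = (-73 - 7*(-7)) - 110 = (-73 + 49) - 110 = -24 - 110 = -134)
(-4*(3 + 10)/(-85) + E) + 329 = (-4*(3 + 10)/(-85) - 134) + 329 = (-4*13*(-1/85) - 134) + 329 = (-52*(-1/85) - 134) + 329 = (52/85 - 134) + 329 = -11338/85 + 329 = 16627/85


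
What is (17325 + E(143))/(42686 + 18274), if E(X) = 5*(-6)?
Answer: 1153/4064 ≈ 0.28371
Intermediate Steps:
E(X) = -30
(17325 + E(143))/(42686 + 18274) = (17325 - 30)/(42686 + 18274) = 17295/60960 = 17295*(1/60960) = 1153/4064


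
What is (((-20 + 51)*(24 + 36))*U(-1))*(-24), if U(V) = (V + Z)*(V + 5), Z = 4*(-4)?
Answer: 3035520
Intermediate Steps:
Z = -16
U(V) = (-16 + V)*(5 + V) (U(V) = (V - 16)*(V + 5) = (-16 + V)*(5 + V))
(((-20 + 51)*(24 + 36))*U(-1))*(-24) = (((-20 + 51)*(24 + 36))*(-80 + (-1)**2 - 11*(-1)))*(-24) = ((31*60)*(-80 + 1 + 11))*(-24) = (1860*(-68))*(-24) = -126480*(-24) = 3035520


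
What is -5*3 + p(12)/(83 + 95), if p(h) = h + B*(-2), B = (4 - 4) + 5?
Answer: -1334/89 ≈ -14.989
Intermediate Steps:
B = 5 (B = 0 + 5 = 5)
p(h) = -10 + h (p(h) = h + 5*(-2) = h - 10 = -10 + h)
-5*3 + p(12)/(83 + 95) = -5*3 + (-10 + 12)/(83 + 95) = -15 + 2/178 = -15 + 2*(1/178) = -15 + 1/89 = -1334/89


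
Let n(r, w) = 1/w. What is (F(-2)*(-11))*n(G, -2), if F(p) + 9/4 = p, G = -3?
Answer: -187/8 ≈ -23.375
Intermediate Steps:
F(p) = -9/4 + p
(F(-2)*(-11))*n(G, -2) = ((-9/4 - 2)*(-11))/(-2) = -17/4*(-11)*(-½) = (187/4)*(-½) = -187/8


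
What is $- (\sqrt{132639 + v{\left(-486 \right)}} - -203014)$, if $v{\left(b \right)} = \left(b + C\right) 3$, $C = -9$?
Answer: $-203014 - \sqrt{131154} \approx -2.0338 \cdot 10^{5}$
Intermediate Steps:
$v{\left(b \right)} = -27 + 3 b$ ($v{\left(b \right)} = \left(b - 9\right) 3 = \left(-9 + b\right) 3 = -27 + 3 b$)
$- (\sqrt{132639 + v{\left(-486 \right)}} - -203014) = - (\sqrt{132639 + \left(-27 + 3 \left(-486\right)\right)} - -203014) = - (\sqrt{132639 - 1485} + 203014) = - (\sqrt{131154} + 203014) = - (203014 + \sqrt{131154}) = -203014 - \sqrt{131154}$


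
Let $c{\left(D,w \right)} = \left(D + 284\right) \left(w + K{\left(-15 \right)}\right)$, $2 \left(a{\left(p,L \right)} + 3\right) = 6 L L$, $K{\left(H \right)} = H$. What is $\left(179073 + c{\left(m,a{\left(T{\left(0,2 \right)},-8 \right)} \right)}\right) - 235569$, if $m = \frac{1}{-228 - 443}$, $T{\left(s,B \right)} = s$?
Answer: $- \frac{4750854}{671} \approx -7080.3$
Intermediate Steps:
$m = - \frac{1}{671}$ ($m = \frac{1}{-671} = - \frac{1}{671} \approx -0.0014903$)
$a{\left(p,L \right)} = -3 + 3 L^{2}$ ($a{\left(p,L \right)} = -3 + \frac{6 L L}{2} = -3 + \frac{6 L^{2}}{2} = -3 + 3 L^{2}$)
$c{\left(D,w \right)} = \left(-15 + w\right) \left(284 + D\right)$ ($c{\left(D,w \right)} = \left(D + 284\right) \left(w - 15\right) = \left(284 + D\right) \left(-15 + w\right) = \left(-15 + w\right) \left(284 + D\right)$)
$\left(179073 + c{\left(m,a{\left(T{\left(0,2 \right)},-8 \right)} \right)}\right) - 235569 = \left(179073 - \left(\frac{2858445}{671} - \frac{190563 \left(-3 + 3 \left(-8\right)^{2}\right)}{671}\right)\right) - 235569 = \left(179073 + \left(-4260 + \frac{15}{671} + 284 \left(-3 + 3 \cdot 64\right) - \frac{-3 + 3 \cdot 64}{671}\right)\right) - 235569 = \left(179073 + \left(-4260 + \frac{15}{671} + 284 \left(-3 + 192\right) - \frac{-3 + 192}{671}\right)\right) - 235569 = \left(179073 + \left(-4260 + \frac{15}{671} + 284 \cdot 189 - \frac{189}{671}\right)\right) - 235569 = \left(179073 + \left(-4260 + \frac{15}{671} + 53676 - \frac{189}{671}\right)\right) - 235569 = \left(179073 + \frac{33157962}{671}\right) - 235569 = \frac{153315945}{671} - 235569 = - \frac{4750854}{671}$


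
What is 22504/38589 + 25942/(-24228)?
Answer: -75974821/155822382 ≈ -0.48757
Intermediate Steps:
22504/38589 + 25942/(-24228) = 22504*(1/38589) + 25942*(-1/24228) = 22504/38589 - 12971/12114 = -75974821/155822382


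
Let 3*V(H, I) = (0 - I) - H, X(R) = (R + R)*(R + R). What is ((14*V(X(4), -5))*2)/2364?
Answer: -413/1773 ≈ -0.23294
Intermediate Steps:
X(R) = 4*R² (X(R) = (2*R)*(2*R) = 4*R²)
V(H, I) = -H/3 - I/3 (V(H, I) = ((0 - I) - H)/3 = (-I - H)/3 = (-H - I)/3 = -H/3 - I/3)
((14*V(X(4), -5))*2)/2364 = ((14*(-4*4²/3 - ⅓*(-5)))*2)/2364 = ((14*(-4*16/3 + 5/3))*2)*(1/2364) = ((14*(-⅓*64 + 5/3))*2)*(1/2364) = ((14*(-64/3 + 5/3))*2)*(1/2364) = ((14*(-59/3))*2)*(1/2364) = -826/3*2*(1/2364) = -1652/3*1/2364 = -413/1773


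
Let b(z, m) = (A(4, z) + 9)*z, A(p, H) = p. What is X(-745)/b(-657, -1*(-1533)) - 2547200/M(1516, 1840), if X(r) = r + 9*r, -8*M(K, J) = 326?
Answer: 87023755150/1392183 ≈ 62509.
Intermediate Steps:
M(K, J) = -163/4 (M(K, J) = -1/8*326 = -163/4)
b(z, m) = 13*z (b(z, m) = (4 + 9)*z = 13*z)
X(r) = 10*r
X(-745)/b(-657, -1*(-1533)) - 2547200/M(1516, 1840) = (10*(-745))/((13*(-657))) - 2547200/(-163/4) = -7450/(-8541) - 2547200*(-4/163) = -7450*(-1/8541) + 10188800/163 = 7450/8541 + 10188800/163 = 87023755150/1392183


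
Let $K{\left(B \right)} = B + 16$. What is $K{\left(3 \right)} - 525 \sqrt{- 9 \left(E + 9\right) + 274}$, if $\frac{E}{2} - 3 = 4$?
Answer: $19 - 525 \sqrt{67} \approx -4278.3$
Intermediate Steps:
$E = 14$ ($E = 6 + 2 \cdot 4 = 6 + 8 = 14$)
$K{\left(B \right)} = 16 + B$
$K{\left(3 \right)} - 525 \sqrt{- 9 \left(E + 9\right) + 274} = \left(16 + 3\right) - 525 \sqrt{- 9 \left(14 + 9\right) + 274} = 19 - 525 \sqrt{\left(-9\right) 23 + 274} = 19 - 525 \sqrt{-207 + 274} = 19 - 525 \sqrt{67}$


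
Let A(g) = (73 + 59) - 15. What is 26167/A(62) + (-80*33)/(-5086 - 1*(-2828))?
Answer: 29696983/132093 ≈ 224.82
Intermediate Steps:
A(g) = 117 (A(g) = 132 - 15 = 117)
26167/A(62) + (-80*33)/(-5086 - 1*(-2828)) = 26167/117 + (-80*33)/(-5086 - 1*(-2828)) = 26167*(1/117) - 2640/(-5086 + 2828) = 26167/117 - 2640/(-2258) = 26167/117 - 2640*(-1/2258) = 26167/117 + 1320/1129 = 29696983/132093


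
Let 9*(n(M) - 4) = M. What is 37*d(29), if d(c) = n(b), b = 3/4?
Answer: 1813/12 ≈ 151.08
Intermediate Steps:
b = ¾ (b = 3*(¼) = ¾ ≈ 0.75000)
n(M) = 4 + M/9
d(c) = 49/12 (d(c) = 4 + (⅑)*(¾) = 4 + 1/12 = 49/12)
37*d(29) = 37*(49/12) = 1813/12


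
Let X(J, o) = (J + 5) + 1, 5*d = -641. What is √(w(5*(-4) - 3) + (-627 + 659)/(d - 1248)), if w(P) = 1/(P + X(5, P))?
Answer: I*√181679043/41286 ≈ 0.32647*I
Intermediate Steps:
d = -641/5 (d = (⅕)*(-641) = -641/5 ≈ -128.20)
X(J, o) = 6 + J (X(J, o) = (5 + J) + 1 = 6 + J)
w(P) = 1/(11 + P) (w(P) = 1/(P + (6 + 5)) = 1/(P + 11) = 1/(11 + P))
√(w(5*(-4) - 3) + (-627 + 659)/(d - 1248)) = √(1/(11 + (5*(-4) - 3)) + (-627 + 659)/(-641/5 - 1248)) = √(1/(11 + (-20 - 3)) + 32/(-6881/5)) = √(1/(11 - 23) + 32*(-5/6881)) = √(1/(-12) - 160/6881) = √(-1/12 - 160/6881) = √(-8801/82572) = I*√181679043/41286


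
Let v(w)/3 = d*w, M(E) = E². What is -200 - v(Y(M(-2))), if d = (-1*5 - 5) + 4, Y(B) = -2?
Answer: -236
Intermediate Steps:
d = -6 (d = (-5 - 5) + 4 = -10 + 4 = -6)
v(w) = -18*w (v(w) = 3*(-6*w) = -18*w)
-200 - v(Y(M(-2))) = -200 - (-18)*(-2) = -200 - 1*36 = -200 - 36 = -236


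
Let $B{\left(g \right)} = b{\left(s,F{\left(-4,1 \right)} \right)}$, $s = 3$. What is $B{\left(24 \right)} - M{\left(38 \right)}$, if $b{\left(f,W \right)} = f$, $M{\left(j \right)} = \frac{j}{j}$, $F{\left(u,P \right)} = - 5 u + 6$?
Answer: $2$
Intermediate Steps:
$F{\left(u,P \right)} = 6 - 5 u$
$M{\left(j \right)} = 1$
$B{\left(g \right)} = 3$
$B{\left(24 \right)} - M{\left(38 \right)} = 3 - 1 = 2$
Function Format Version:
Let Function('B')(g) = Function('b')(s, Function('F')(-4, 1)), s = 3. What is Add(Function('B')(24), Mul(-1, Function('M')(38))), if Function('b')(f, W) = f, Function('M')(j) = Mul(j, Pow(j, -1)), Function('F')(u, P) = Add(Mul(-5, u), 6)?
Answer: 2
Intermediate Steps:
Function('F')(u, P) = Add(6, Mul(-5, u))
Function('M')(j) = 1
Function('B')(g) = 3
Add(Function('B')(24), Mul(-1, Function('M')(38))) = Add(3, Mul(-1, 1)) = Add(3, -1) = 2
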